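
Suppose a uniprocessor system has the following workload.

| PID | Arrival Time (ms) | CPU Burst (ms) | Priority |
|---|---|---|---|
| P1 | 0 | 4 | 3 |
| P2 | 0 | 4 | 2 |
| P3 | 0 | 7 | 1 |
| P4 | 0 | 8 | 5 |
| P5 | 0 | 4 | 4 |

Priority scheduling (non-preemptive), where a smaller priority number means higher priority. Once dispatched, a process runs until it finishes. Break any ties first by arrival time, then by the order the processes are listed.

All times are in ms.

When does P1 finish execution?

Timeline: | P3 0-7 | P2 7-11 | P1 11-15 | P5 15-19 | P4 19-27 |
Completion: P1=15  P2=11  P3=7  P4=27  P5=19

15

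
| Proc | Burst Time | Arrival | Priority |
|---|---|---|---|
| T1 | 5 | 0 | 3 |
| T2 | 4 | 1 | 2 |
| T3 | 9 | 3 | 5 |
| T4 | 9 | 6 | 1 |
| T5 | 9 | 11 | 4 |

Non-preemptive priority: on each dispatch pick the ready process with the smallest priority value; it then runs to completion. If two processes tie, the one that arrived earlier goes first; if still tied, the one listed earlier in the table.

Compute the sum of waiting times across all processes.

Gantt: | T1 0-5 | T2 5-9 | T4 9-18 | T5 18-27 | T3 27-36 |
Completion: T1=5  T2=9  T3=36  T4=18  T5=27
Waiting = turnaround − burst: T1=0, T2=4, T3=24, T4=3, T5=7
Total waiting = 0 + 4 + 24 + 3 + 7 = 38

38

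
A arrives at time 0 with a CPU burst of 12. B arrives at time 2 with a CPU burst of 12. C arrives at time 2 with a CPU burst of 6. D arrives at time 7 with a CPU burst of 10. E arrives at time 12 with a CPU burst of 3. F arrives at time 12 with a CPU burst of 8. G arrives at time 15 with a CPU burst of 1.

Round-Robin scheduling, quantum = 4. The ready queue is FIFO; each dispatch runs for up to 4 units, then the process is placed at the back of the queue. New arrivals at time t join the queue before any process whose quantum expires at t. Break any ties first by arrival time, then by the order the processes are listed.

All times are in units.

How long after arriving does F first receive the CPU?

Gantt: | A 0-4 | B 4-8 | C 8-12 | A 12-16 | D 16-20 | B 20-24 | E 24-27 | F 27-31 | C 31-33 | G 33-34 | A 34-38 | D 38-42 | B 42-46 | F 46-50 | D 50-52 |
Completion: A=38  B=46  C=33  D=52  E=27  F=50  G=34
Response(F) = first start − arrival = 27 − 12 = 15

15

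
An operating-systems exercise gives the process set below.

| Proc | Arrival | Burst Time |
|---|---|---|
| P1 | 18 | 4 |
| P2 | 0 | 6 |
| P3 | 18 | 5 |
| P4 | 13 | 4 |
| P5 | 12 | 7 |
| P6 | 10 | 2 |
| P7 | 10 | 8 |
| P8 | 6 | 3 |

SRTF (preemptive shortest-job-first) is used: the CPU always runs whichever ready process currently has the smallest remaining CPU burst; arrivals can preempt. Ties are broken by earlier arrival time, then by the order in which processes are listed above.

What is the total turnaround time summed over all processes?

78

Gantt: | P2 0-6 | P8 6-9 | idle 9-10 | P6 10-12 | P5 12-13 | P4 13-17 | P5 17-18 | P1 18-22 | P5 22-27 | P3 27-32 | P7 32-40 |
Completion: P1=22  P2=6  P3=32  P4=17  P5=27  P6=12  P7=40  P8=9
Turnaround = completion − arrival: P1=4, P2=6, P3=14, P4=4, P5=15, P6=2, P7=30, P8=3
Total turnaround = 4 + 6 + 14 + 4 + 15 + 2 + 30 + 3 = 78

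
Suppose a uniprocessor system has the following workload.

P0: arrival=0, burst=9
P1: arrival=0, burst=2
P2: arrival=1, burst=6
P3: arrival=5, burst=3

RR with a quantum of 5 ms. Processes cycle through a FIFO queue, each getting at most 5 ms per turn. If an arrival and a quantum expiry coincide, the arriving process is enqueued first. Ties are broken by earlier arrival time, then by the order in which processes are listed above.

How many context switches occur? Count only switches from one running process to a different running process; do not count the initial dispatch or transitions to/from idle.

5

Gantt: | P0 0-5 | P1 5-7 | P2 7-12 | P3 12-15 | P0 15-19 | P2 19-20 |
Completion: P0=19  P1=7  P2=20  P3=15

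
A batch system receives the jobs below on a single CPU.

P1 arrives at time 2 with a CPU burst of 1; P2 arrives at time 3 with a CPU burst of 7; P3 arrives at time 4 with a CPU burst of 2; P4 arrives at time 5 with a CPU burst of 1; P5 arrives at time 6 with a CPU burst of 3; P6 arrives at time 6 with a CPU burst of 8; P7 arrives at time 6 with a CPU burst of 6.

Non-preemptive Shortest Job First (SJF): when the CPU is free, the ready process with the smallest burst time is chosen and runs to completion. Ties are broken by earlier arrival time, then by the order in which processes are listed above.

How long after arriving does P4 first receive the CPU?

5

Gantt: | idle 0-2 | P1 2-3 | P2 3-10 | P4 10-11 | P3 11-13 | P5 13-16 | P7 16-22 | P6 22-30 |
Completion: P1=3  P2=10  P3=13  P4=11  P5=16  P6=30  P7=22
Response(P4) = first start − arrival = 10 − 5 = 5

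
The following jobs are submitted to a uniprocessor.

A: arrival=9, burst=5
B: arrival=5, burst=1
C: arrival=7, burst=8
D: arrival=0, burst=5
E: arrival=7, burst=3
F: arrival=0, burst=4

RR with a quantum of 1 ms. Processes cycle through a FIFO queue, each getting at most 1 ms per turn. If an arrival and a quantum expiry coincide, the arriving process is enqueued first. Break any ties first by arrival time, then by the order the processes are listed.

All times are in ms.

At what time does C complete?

Gantt: | D 0-1 | F 1-2 | D 2-3 | F 3-4 | D 4-5 | F 5-6 | B 6-7 | D 7-8 | F 8-9 | C 9-10 | E 10-11 | D 11-12 | A 12-13 | C 13-14 | E 14-15 | A 15-16 | C 16-17 | E 17-18 | A 18-19 | C 19-20 | A 20-21 | C 21-22 | A 22-23 | C 23-26 |
Completion: A=23  B=7  C=26  D=12  E=18  F=9
Turnaround (C−A): A=14  B=2  C=19  D=12  E=11  F=9

26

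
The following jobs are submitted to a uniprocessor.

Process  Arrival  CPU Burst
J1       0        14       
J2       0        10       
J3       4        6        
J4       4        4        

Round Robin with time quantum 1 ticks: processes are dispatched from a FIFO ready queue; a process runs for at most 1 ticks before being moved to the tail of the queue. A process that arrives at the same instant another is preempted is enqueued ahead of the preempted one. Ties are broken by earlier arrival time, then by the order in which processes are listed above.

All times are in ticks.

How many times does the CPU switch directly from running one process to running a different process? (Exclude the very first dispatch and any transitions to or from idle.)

Schedule: | J1 0-1 | J2 1-2 | J1 2-3 | J2 3-4 | J1 4-5 | J3 5-6 | J4 6-7 | J2 7-8 | J1 8-9 | J3 9-10 | J4 10-11 | J2 11-12 | J1 12-13 | J3 13-14 | J4 14-15 | J2 15-16 | J1 16-17 | J3 17-18 | J4 18-19 | J2 19-20 | J1 20-21 | J3 21-22 | J2 22-23 | J1 23-24 | J3 24-25 | J2 25-26 | J1 26-27 | J2 27-28 | J1 28-29 | J2 29-30 | J1 30-34 |
Completion: J1=34  J2=30  J3=25  J4=19

30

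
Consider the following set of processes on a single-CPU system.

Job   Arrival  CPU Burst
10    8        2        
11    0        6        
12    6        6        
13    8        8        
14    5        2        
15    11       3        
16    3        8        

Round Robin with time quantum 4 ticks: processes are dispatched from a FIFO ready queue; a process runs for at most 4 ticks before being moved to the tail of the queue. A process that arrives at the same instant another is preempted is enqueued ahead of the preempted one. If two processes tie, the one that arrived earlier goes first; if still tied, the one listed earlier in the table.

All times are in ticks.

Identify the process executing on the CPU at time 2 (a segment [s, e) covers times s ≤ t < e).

Schedule: | 11 0-4 | 16 4-8 | 11 8-10 | 14 10-12 | 12 12-16 | 10 16-18 | 13 18-22 | 16 22-26 | 15 26-29 | 12 29-31 | 13 31-35 |
Completion: 10=18  11=10  12=31  13=35  14=12  15=29  16=26
Turnaround (C−A): 10=10  11=10  12=25  13=27  14=7  15=18  16=23

11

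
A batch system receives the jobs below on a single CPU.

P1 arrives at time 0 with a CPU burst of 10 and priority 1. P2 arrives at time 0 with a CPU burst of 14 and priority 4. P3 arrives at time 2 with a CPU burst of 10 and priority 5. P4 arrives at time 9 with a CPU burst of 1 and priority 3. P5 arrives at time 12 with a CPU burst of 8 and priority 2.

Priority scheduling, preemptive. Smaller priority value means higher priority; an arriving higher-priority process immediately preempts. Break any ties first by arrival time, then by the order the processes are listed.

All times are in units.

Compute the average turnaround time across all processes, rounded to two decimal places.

18.80

Schedule: | P1 0-10 | P4 10-11 | P2 11-12 | P5 12-20 | P2 20-33 | P3 33-43 |
Completion: P1=10  P2=33  P3=43  P4=11  P5=20
Turnaround (C−A): P1=10  P2=33  P3=41  P4=2  P5=8
Turnaround times: P1=10, P2=33, P3=41, P4=2, P5=8
Average turnaround = (10+33+41+2+8) / 5 = 94/5 = 18.80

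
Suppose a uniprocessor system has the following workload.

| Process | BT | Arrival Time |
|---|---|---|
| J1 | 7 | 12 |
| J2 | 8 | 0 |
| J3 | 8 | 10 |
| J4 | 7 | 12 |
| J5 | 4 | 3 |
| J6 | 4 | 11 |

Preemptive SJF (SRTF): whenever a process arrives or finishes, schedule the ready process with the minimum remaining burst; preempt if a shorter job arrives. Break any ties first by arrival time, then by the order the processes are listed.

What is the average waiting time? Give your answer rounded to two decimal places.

6.67

Timeline: | J2 0-3 | J5 3-7 | J2 7-12 | J6 12-16 | J1 16-23 | J4 23-30 | J3 30-38 |
Completion: J1=23  J2=12  J3=38  J4=30  J5=7  J6=16
Turnaround (C−A): J1=11  J2=12  J3=28  J4=18  J5=4  J6=5
Waiting times: J1=4, J2=4, J3=20, J4=11, J5=0, J6=1
Average waiting = (4+4+20+11+0+1) / 6 = 40/6 = 6.67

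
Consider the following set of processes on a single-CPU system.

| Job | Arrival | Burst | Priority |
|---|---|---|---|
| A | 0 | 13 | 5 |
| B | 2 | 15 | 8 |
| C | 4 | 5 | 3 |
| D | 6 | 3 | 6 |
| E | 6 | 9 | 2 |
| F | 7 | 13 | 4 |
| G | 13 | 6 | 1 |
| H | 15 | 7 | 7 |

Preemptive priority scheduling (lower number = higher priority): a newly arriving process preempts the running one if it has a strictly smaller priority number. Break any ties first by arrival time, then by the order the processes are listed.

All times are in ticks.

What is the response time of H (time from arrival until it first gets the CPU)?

Timeline: | A 0-4 | C 4-6 | E 6-13 | G 13-19 | E 19-21 | C 21-24 | F 24-37 | A 37-46 | D 46-49 | H 49-56 | B 56-71 |
Completion: A=46  B=71  C=24  D=49  E=21  F=37  G=19  H=56
Response(H) = first start − arrival = 49 − 15 = 34

34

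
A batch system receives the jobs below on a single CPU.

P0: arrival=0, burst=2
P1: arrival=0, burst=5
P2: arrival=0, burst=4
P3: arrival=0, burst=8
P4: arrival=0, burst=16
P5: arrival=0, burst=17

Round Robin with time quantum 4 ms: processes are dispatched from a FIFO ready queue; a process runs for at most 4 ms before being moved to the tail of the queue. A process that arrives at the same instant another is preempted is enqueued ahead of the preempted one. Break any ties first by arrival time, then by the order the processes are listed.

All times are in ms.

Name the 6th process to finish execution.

P5

Gantt: | P0 0-2 | P1 2-6 | P2 6-10 | P3 10-14 | P4 14-18 | P5 18-22 | P1 22-23 | P3 23-27 | P4 27-31 | P5 31-35 | P4 35-39 | P5 39-43 | P4 43-47 | P5 47-52 |
Completion: P0=2  P1=23  P2=10  P3=27  P4=47  P5=52
Turnaround (C−A): P0=2  P1=23  P2=10  P3=27  P4=47  P5=52
Finish order: P0 → P2 → P1 → P3 → P4 → P5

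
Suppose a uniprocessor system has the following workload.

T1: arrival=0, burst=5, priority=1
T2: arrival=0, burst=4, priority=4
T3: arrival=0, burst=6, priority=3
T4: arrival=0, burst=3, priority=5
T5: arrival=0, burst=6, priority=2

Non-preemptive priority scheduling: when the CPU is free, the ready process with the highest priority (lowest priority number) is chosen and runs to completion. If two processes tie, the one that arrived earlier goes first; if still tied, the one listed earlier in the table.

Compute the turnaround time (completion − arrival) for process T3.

Schedule: | T1 0-5 | T5 5-11 | T3 11-17 | T2 17-21 | T4 21-24 |
Completion: T1=5  T2=21  T3=17  T4=24  T5=11
Turnaround (C−A): T1=5  T2=21  T3=17  T4=24  T5=11
Turnaround(T3) = completion − arrival = 17 − 0 = 17

17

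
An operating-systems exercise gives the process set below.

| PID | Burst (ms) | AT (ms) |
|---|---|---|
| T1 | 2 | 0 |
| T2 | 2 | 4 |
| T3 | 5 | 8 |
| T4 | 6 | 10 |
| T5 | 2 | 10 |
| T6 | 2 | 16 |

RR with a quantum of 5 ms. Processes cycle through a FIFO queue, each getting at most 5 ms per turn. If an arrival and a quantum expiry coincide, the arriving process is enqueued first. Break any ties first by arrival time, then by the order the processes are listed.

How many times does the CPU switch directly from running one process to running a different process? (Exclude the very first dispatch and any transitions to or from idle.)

Gantt: | T1 0-2 | idle 2-4 | T2 4-6 | idle 6-8 | T3 8-13 | T4 13-18 | T5 18-20 | T6 20-22 | T4 22-23 |
Completion: T1=2  T2=6  T3=13  T4=23  T5=20  T6=22

4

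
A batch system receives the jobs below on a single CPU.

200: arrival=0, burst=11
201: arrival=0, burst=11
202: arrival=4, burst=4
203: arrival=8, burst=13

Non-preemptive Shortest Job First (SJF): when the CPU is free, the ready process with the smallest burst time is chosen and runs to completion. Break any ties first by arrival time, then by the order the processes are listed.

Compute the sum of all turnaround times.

Schedule: | 200 0-11 | 202 11-15 | 201 15-26 | 203 26-39 |
Completion: 200=11  201=26  202=15  203=39
Turnaround (C−A): 200=11  201=26  202=11  203=31
Turnaround = completion − arrival: 200=11, 201=26, 202=11, 203=31
Total turnaround = 11 + 26 + 11 + 31 = 79

79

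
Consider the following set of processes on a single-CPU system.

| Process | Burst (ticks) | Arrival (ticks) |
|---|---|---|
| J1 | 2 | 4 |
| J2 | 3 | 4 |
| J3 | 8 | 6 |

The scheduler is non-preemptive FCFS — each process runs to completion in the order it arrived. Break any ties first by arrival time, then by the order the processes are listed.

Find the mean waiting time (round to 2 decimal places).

Timeline: | idle 0-4 | J1 4-6 | J2 6-9 | J3 9-17 |
Completion: J1=6  J2=9  J3=17
Waiting times: J1=0, J2=2, J3=3
Average waiting = (0+2+3) / 3 = 5/3 = 1.67

1.67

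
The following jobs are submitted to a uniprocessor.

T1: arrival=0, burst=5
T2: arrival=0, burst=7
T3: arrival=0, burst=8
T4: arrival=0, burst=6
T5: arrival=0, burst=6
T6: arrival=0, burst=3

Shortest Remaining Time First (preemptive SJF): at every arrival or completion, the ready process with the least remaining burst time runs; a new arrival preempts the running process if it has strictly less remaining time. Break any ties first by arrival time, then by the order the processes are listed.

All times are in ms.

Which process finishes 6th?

T3

Timeline: | T6 0-3 | T1 3-8 | T4 8-14 | T5 14-20 | T2 20-27 | T3 27-35 |
Completion: T1=8  T2=27  T3=35  T4=14  T5=20  T6=3
Finish order: T6 → T1 → T4 → T5 → T2 → T3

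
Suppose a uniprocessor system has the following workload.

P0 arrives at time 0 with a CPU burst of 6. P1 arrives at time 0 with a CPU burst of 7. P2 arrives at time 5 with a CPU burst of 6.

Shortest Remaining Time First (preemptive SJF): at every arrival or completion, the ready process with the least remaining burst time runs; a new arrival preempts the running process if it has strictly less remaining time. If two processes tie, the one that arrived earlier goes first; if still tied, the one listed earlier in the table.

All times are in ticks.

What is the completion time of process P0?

6

Gantt: | P0 0-6 | P2 6-12 | P1 12-19 |
Completion: P0=6  P1=19  P2=12
Turnaround (C−A): P0=6  P1=19  P2=7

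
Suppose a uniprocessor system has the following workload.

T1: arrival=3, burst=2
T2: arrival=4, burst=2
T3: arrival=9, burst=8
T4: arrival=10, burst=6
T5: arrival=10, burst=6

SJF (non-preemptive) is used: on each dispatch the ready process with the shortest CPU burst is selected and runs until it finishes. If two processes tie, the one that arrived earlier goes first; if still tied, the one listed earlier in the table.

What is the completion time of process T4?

23

Schedule: | idle 0-3 | T1 3-5 | T2 5-7 | idle 7-9 | T3 9-17 | T4 17-23 | T5 23-29 |
Completion: T1=5  T2=7  T3=17  T4=23  T5=29
Turnaround (C−A): T1=2  T2=3  T3=8  T4=13  T5=19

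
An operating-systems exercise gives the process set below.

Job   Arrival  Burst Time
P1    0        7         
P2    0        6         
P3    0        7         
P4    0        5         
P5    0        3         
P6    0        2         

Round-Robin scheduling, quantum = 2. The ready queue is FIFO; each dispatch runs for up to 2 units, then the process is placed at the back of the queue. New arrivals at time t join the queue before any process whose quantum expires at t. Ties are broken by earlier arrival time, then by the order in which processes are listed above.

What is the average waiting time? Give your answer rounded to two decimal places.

19.17

Schedule: | P1 0-2 | P2 2-4 | P3 4-6 | P4 6-8 | P5 8-10 | P6 10-12 | P1 12-14 | P2 14-16 | P3 16-18 | P4 18-20 | P5 20-21 | P1 21-23 | P2 23-25 | P3 25-27 | P4 27-28 | P1 28-29 | P3 29-30 |
Completion: P1=29  P2=25  P3=30  P4=28  P5=21  P6=12
Turnaround (C−A): P1=29  P2=25  P3=30  P4=28  P5=21  P6=12
Waiting times: P1=22, P2=19, P3=23, P4=23, P5=18, P6=10
Average waiting = (22+19+23+23+18+10) / 6 = 115/6 = 19.17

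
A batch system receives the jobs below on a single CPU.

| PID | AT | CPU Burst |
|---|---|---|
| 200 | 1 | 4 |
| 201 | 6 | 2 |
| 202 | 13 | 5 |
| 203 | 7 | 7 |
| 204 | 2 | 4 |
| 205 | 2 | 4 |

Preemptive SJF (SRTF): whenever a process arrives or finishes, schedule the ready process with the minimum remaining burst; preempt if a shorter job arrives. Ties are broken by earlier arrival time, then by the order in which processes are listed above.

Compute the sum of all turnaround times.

Timeline: | idle 0-1 | 200 1-5 | 204 5-6 | 201 6-8 | 204 8-11 | 205 11-15 | 202 15-20 | 203 20-27 |
Completion: 200=5  201=8  202=20  203=27  204=11  205=15
Turnaround = completion − arrival: 200=4, 201=2, 202=7, 203=20, 204=9, 205=13
Total turnaround = 4 + 2 + 7 + 20 + 9 + 13 = 55

55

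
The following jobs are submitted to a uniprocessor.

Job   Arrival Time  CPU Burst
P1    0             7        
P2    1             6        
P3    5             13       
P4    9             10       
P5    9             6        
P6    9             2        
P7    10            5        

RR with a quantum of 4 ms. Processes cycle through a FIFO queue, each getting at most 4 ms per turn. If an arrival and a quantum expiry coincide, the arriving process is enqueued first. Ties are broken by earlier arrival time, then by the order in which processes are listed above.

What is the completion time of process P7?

42

Timeline: | P1 0-4 | P2 4-8 | P1 8-11 | P3 11-15 | P2 15-17 | P4 17-21 | P5 21-25 | P6 25-27 | P7 27-31 | P3 31-35 | P4 35-39 | P5 39-41 | P7 41-42 | P3 42-46 | P4 46-48 | P3 48-49 |
Completion: P1=11  P2=17  P3=49  P4=48  P5=41  P6=27  P7=42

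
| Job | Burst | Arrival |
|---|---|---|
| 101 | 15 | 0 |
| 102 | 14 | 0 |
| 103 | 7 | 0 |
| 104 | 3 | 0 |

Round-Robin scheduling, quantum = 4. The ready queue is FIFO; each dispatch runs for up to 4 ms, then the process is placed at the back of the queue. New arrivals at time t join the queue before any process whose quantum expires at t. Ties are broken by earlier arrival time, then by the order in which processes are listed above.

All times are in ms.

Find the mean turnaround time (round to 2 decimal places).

29.25

Schedule: | 101 0-4 | 102 4-8 | 103 8-12 | 104 12-15 | 101 15-19 | 102 19-23 | 103 23-26 | 101 26-30 | 102 30-34 | 101 34-37 | 102 37-39 |
Completion: 101=37  102=39  103=26  104=15
Turnaround (C−A): 101=37  102=39  103=26  104=15
Turnaround times: 101=37, 102=39, 103=26, 104=15
Average turnaround = (37+39+26+15) / 4 = 117/4 = 29.25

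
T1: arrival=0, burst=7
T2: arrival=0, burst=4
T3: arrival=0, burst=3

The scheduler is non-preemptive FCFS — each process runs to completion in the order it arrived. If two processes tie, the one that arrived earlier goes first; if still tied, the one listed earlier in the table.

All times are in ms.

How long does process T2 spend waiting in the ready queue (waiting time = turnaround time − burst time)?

Schedule: | T1 0-7 | T2 7-11 | T3 11-14 |
Completion: T1=7  T2=11  T3=14
Waiting(T2) = turnaround − burst = 11 − 4 = 7

7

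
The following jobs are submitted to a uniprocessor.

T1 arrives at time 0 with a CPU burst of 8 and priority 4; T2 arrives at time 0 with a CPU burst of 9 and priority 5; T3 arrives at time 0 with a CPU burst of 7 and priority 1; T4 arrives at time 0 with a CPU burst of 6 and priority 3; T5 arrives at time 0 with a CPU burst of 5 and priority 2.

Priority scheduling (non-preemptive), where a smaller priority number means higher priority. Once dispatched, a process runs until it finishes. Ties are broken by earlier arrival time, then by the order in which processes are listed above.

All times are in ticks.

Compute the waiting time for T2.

26

Gantt: | T3 0-7 | T5 7-12 | T4 12-18 | T1 18-26 | T2 26-35 |
Completion: T1=26  T2=35  T3=7  T4=18  T5=12
Waiting(T2) = turnaround − burst = 35 − 9 = 26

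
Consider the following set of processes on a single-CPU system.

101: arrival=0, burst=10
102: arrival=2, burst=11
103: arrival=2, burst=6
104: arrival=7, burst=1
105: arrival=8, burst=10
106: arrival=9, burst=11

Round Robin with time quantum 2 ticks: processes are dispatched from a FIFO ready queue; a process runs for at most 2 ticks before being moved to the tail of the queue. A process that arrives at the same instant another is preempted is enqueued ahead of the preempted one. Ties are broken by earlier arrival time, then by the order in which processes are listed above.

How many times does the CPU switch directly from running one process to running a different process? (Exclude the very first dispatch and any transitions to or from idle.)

24

Timeline: | 101 0-2 | 102 2-4 | 103 4-6 | 101 6-8 | 102 8-10 | 103 10-12 | 104 12-13 | 105 13-15 | 101 15-17 | 106 17-19 | 102 19-21 | 103 21-23 | 105 23-25 | 101 25-27 | 106 27-29 | 102 29-31 | 105 31-33 | 101 33-35 | 106 35-37 | 102 37-39 | 105 39-41 | 106 41-43 | 102 43-44 | 105 44-46 | 106 46-49 |
Completion: 101=35  102=44  103=23  104=13  105=46  106=49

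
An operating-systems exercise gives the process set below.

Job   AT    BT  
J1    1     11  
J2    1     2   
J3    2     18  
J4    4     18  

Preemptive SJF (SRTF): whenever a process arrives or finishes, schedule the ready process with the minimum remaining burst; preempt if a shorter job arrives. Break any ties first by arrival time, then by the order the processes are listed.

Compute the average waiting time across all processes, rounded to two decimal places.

10.50

Schedule: | idle 0-1 | J2 1-3 | J1 3-14 | J3 14-32 | J4 32-50 |
Completion: J1=14  J2=3  J3=32  J4=50
Waiting times: J1=2, J2=0, J3=12, J4=28
Average waiting = (2+0+12+28) / 4 = 42/4 = 10.50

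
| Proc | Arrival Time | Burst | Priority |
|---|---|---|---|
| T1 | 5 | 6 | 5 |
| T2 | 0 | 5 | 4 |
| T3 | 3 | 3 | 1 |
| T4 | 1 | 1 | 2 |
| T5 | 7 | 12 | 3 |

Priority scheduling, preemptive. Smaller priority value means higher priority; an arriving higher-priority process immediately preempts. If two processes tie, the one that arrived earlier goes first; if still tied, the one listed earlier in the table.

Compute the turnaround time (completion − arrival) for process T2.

21

Timeline: | T2 0-1 | T4 1-2 | T2 2-3 | T3 3-6 | T2 6-7 | T5 7-19 | T2 19-21 | T1 21-27 |
Completion: T1=27  T2=21  T3=6  T4=2  T5=19
Turnaround (C−A): T1=22  T2=21  T3=3  T4=1  T5=12
Turnaround(T2) = completion − arrival = 21 − 0 = 21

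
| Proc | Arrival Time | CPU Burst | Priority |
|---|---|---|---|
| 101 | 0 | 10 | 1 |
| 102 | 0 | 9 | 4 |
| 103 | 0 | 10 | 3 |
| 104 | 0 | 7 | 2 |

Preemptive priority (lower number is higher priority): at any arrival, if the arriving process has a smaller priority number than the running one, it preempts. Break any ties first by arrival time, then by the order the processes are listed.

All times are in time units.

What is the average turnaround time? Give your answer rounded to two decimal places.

Gantt: | 101 0-10 | 104 10-17 | 103 17-27 | 102 27-36 |
Completion: 101=10  102=36  103=27  104=17
Turnaround times: 101=10, 102=36, 103=27, 104=17
Average turnaround = (10+36+27+17) / 4 = 90/4 = 22.50

22.50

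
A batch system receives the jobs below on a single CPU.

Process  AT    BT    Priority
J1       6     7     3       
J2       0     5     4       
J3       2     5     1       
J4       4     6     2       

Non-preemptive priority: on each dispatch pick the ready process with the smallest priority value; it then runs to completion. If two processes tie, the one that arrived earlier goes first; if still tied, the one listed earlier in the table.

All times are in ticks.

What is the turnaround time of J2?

5

Schedule: | J2 0-5 | J3 5-10 | J4 10-16 | J1 16-23 |
Completion: J1=23  J2=5  J3=10  J4=16
Turnaround(J2) = completion − arrival = 5 − 0 = 5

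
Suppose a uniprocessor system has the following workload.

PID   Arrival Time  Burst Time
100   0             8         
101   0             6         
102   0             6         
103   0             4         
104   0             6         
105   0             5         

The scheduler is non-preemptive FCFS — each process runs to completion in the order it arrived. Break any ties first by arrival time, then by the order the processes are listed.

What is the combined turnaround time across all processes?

Gantt: | 100 0-8 | 101 8-14 | 102 14-20 | 103 20-24 | 104 24-30 | 105 30-35 |
Completion: 100=8  101=14  102=20  103=24  104=30  105=35
Turnaround = completion − arrival: 100=8, 101=14, 102=20, 103=24, 104=30, 105=35
Total turnaround = 8 + 14 + 20 + 24 + 30 + 35 = 131

131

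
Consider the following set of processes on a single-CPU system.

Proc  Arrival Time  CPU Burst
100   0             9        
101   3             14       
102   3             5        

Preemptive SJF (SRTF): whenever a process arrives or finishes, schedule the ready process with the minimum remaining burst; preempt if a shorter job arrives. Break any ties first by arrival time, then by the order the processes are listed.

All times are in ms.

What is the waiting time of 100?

5

Schedule: | 100 0-3 | 102 3-8 | 100 8-14 | 101 14-28 |
Completion: 100=14  101=28  102=8
Turnaround (C−A): 100=14  101=25  102=5
Waiting(100) = turnaround − burst = 14 − 9 = 5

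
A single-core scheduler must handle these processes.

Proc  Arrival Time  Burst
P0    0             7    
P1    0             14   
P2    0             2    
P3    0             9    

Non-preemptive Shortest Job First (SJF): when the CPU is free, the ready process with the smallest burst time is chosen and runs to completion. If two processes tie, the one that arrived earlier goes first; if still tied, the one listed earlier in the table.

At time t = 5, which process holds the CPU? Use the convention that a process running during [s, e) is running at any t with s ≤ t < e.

Timeline: | P2 0-2 | P0 2-9 | P3 9-18 | P1 18-32 |
Completion: P0=9  P1=32  P2=2  P3=18

P0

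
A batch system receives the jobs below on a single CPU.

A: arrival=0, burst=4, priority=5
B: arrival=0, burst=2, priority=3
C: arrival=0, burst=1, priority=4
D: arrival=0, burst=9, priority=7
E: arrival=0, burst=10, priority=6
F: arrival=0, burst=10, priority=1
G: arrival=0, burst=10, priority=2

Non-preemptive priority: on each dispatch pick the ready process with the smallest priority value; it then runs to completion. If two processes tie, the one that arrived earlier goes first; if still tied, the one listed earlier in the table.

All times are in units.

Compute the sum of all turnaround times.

Gantt: | F 0-10 | G 10-20 | B 20-22 | C 22-23 | A 23-27 | E 27-37 | D 37-46 |
Completion: A=27  B=22  C=23  D=46  E=37  F=10  G=20
Turnaround (C−A): A=27  B=22  C=23  D=46  E=37  F=10  G=20
Turnaround = completion − arrival: A=27, B=22, C=23, D=46, E=37, F=10, G=20
Total turnaround = 27 + 22 + 23 + 46 + 37 + 10 + 20 = 185

185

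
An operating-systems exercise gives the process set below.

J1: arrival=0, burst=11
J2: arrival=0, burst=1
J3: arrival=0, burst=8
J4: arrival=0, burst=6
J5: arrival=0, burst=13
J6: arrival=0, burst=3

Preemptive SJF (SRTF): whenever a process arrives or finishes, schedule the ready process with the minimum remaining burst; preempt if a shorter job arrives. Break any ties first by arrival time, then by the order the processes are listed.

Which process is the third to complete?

J4

Schedule: | J2 0-1 | J6 1-4 | J4 4-10 | J3 10-18 | J1 18-29 | J5 29-42 |
Completion: J1=29  J2=1  J3=18  J4=10  J5=42  J6=4
Turnaround (C−A): J1=29  J2=1  J3=18  J4=10  J5=42  J6=4
Finish order: J2 → J6 → J4 → J3 → J1 → J5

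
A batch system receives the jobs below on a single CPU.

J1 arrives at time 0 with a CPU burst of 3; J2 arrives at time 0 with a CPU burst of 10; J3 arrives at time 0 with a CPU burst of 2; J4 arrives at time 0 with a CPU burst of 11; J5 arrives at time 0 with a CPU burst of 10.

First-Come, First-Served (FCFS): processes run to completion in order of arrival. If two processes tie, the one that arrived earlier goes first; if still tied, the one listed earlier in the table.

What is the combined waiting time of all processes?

57

Timeline: | J1 0-3 | J2 3-13 | J3 13-15 | J4 15-26 | J5 26-36 |
Completion: J1=3  J2=13  J3=15  J4=26  J5=36
Turnaround (C−A): J1=3  J2=13  J3=15  J4=26  J5=36
Waiting = turnaround − burst: J1=0, J2=3, J3=13, J4=15, J5=26
Total waiting = 0 + 3 + 13 + 15 + 26 = 57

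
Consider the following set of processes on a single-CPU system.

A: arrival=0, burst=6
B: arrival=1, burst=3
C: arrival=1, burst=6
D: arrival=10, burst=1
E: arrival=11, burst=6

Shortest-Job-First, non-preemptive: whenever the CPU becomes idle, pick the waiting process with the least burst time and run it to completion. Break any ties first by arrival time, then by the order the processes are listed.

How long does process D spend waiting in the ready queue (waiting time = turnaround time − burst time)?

5

Timeline: | A 0-6 | B 6-9 | C 9-15 | D 15-16 | E 16-22 |
Completion: A=6  B=9  C=15  D=16  E=22
Turnaround (C−A): A=6  B=8  C=14  D=6  E=11
Waiting(D) = turnaround − burst = 6 − 1 = 5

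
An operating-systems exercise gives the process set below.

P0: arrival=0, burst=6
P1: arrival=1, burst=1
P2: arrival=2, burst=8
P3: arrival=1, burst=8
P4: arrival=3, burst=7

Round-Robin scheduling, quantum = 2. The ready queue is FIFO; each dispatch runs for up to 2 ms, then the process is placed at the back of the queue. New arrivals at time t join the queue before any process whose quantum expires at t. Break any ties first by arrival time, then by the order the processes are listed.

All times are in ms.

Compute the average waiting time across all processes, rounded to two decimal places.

Schedule: | P0 0-2 | P1 2-3 | P3 3-5 | P2 5-7 | P0 7-9 | P4 9-11 | P3 11-13 | P2 13-15 | P0 15-17 | P4 17-19 | P3 19-21 | P2 21-23 | P4 23-25 | P3 25-27 | P2 27-29 | P4 29-30 |
Completion: P0=17  P1=3  P2=29  P3=27  P4=30
Waiting times: P0=11, P1=1, P2=19, P3=18, P4=20
Average waiting = (11+1+19+18+20) / 5 = 69/5 = 13.80

13.80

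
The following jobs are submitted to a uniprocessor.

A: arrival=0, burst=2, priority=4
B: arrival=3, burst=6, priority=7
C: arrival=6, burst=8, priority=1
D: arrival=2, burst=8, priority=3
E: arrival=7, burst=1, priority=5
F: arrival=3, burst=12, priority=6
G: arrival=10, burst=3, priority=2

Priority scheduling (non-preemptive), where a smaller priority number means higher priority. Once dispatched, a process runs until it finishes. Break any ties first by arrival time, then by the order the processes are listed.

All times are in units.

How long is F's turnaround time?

Gantt: | A 0-2 | D 2-10 | C 10-18 | G 18-21 | E 21-22 | F 22-34 | B 34-40 |
Completion: A=2  B=40  C=18  D=10  E=22  F=34  G=21
Turnaround (C−A): A=2  B=37  C=12  D=8  E=15  F=31  G=11
Turnaround(F) = completion − arrival = 34 − 3 = 31

31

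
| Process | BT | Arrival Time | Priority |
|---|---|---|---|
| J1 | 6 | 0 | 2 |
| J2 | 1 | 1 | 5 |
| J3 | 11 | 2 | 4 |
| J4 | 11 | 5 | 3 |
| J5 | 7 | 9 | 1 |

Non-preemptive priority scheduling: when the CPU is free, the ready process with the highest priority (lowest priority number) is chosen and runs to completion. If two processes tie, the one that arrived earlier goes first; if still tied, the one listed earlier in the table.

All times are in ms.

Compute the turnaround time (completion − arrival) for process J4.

12

Schedule: | J1 0-6 | J4 6-17 | J5 17-24 | J3 24-35 | J2 35-36 |
Completion: J1=6  J2=36  J3=35  J4=17  J5=24
Turnaround (C−A): J1=6  J2=35  J3=33  J4=12  J5=15
Turnaround(J4) = completion − arrival = 17 − 5 = 12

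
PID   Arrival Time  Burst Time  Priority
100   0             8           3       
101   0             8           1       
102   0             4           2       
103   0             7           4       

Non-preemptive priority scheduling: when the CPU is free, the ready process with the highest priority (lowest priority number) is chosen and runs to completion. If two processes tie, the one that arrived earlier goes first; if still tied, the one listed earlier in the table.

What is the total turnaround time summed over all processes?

Schedule: | 101 0-8 | 102 8-12 | 100 12-20 | 103 20-27 |
Completion: 100=20  101=8  102=12  103=27
Turnaround (C−A): 100=20  101=8  102=12  103=27
Turnaround = completion − arrival: 100=20, 101=8, 102=12, 103=27
Total turnaround = 20 + 8 + 12 + 27 = 67

67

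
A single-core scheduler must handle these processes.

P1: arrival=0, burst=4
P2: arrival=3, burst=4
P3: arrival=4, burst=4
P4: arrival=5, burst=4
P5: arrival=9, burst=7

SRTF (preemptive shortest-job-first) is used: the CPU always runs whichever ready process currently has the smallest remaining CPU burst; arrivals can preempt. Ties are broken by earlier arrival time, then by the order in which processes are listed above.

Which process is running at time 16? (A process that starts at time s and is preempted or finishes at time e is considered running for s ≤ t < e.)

P5

Timeline: | P1 0-4 | P2 4-8 | P3 8-12 | P4 12-16 | P5 16-23 |
Completion: P1=4  P2=8  P3=12  P4=16  P5=23
Turnaround (C−A): P1=4  P2=5  P3=8  P4=11  P5=14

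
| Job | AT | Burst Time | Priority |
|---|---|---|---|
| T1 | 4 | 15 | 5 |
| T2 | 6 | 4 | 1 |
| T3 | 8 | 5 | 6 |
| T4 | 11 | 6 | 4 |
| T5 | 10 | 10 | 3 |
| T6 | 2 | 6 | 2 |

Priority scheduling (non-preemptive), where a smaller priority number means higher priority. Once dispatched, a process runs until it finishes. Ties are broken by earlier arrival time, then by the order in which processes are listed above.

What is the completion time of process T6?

8

Gantt: | idle 0-2 | T6 2-8 | T2 8-12 | T5 12-22 | T4 22-28 | T1 28-43 | T3 43-48 |
Completion: T1=43  T2=12  T3=48  T4=28  T5=22  T6=8
Turnaround (C−A): T1=39  T2=6  T3=40  T4=17  T5=12  T6=6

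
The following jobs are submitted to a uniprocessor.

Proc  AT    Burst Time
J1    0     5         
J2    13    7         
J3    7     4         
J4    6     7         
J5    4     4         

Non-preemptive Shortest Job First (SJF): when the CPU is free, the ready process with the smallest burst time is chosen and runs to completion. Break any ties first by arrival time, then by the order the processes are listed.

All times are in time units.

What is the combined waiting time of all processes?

17

Timeline: | J1 0-5 | J5 5-9 | J3 9-13 | J4 13-20 | J2 20-27 |
Completion: J1=5  J2=27  J3=13  J4=20  J5=9
Turnaround (C−A): J1=5  J2=14  J3=6  J4=14  J5=5
Waiting = turnaround − burst: J1=0, J2=7, J3=2, J4=7, J5=1
Total waiting = 0 + 7 + 2 + 7 + 1 = 17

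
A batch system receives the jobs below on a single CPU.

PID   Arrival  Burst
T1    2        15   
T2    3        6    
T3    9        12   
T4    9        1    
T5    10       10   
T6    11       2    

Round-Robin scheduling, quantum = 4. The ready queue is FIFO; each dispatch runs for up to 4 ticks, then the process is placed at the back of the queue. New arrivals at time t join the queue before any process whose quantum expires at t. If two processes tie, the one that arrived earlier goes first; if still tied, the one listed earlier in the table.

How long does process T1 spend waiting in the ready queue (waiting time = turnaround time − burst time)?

Schedule: | idle 0-2 | T1 2-6 | T2 6-10 | T1 10-14 | T3 14-18 | T4 18-19 | T5 19-23 | T2 23-25 | T6 25-27 | T1 27-31 | T3 31-35 | T5 35-39 | T1 39-42 | T3 42-46 | T5 46-48 |
Completion: T1=42  T2=25  T3=46  T4=19  T5=48  T6=27
Waiting(T1) = turnaround − burst = 40 − 15 = 25

25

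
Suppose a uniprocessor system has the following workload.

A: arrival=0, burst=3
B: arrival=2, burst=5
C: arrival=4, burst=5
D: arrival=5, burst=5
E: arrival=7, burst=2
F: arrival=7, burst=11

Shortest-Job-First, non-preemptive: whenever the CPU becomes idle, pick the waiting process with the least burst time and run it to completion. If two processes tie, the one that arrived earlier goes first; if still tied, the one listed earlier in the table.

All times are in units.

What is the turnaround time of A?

3

Gantt: | A 0-3 | B 3-8 | E 8-10 | C 10-15 | D 15-20 | F 20-31 |
Completion: A=3  B=8  C=15  D=20  E=10  F=31
Turnaround (C−A): A=3  B=6  C=11  D=15  E=3  F=24
Turnaround(A) = completion − arrival = 3 − 0 = 3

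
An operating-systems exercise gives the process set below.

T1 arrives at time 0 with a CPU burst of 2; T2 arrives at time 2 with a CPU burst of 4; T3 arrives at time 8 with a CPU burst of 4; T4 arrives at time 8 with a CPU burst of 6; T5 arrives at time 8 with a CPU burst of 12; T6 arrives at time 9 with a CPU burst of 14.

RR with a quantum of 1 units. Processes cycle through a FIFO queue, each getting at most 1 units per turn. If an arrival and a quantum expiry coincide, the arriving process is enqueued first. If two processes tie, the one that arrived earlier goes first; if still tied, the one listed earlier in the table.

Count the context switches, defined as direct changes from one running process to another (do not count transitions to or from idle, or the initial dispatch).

Timeline: | T1 0-2 | T2 2-6 | idle 6-8 | T3 8-9 | T4 9-10 | T5 10-11 | T6 11-12 | T3 12-13 | T4 13-14 | T5 14-15 | T6 15-16 | T3 16-17 | T4 17-18 | T5 18-19 | T6 19-20 | T3 20-21 | T4 21-22 | T5 22-23 | T6 23-24 | T4 24-25 | T5 25-26 | T6 26-27 | T4 27-28 | T5 28-29 | T6 29-30 | T5 30-31 | T6 31-32 | T5 32-33 | T6 33-34 | T5 34-35 | T6 35-36 | T5 36-37 | T6 37-38 | T5 38-39 | T6 39-40 | T5 40-41 | T6 41-44 |
Completion: T1=2  T2=6  T3=21  T4=28  T5=41  T6=44
Turnaround (C−A): T1=2  T2=4  T3=13  T4=20  T5=33  T6=35

34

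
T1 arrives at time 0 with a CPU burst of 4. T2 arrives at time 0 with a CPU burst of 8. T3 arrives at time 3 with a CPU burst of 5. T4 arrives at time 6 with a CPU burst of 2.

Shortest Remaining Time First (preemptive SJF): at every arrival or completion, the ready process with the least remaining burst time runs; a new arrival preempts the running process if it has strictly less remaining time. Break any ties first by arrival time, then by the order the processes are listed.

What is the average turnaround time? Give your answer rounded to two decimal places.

Gantt: | T1 0-4 | T3 4-6 | T4 6-8 | T3 8-11 | T2 11-19 |
Completion: T1=4  T2=19  T3=11  T4=8
Turnaround (C−A): T1=4  T2=19  T3=8  T4=2
Turnaround times: T1=4, T2=19, T3=8, T4=2
Average turnaround = (4+19+8+2) / 4 = 33/4 = 8.25

8.25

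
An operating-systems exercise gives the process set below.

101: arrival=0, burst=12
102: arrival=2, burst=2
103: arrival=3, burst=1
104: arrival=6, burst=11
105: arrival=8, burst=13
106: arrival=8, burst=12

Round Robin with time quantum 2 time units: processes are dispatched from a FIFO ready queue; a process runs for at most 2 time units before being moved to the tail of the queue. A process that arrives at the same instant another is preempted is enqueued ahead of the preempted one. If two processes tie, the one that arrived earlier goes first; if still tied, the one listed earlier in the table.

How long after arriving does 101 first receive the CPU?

0

Timeline: | 101 0-2 | 102 2-4 | 101 4-6 | 103 6-7 | 104 7-9 | 101 9-11 | 105 11-13 | 106 13-15 | 104 15-17 | 101 17-19 | 105 19-21 | 106 21-23 | 104 23-25 | 101 25-27 | 105 27-29 | 106 29-31 | 104 31-33 | 101 33-35 | 105 35-37 | 106 37-39 | 104 39-41 | 105 41-43 | 106 43-45 | 104 45-46 | 105 46-48 | 106 48-50 | 105 50-51 |
Completion: 101=35  102=4  103=7  104=46  105=51  106=50
Response(101) = first start − arrival = 0 − 0 = 0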